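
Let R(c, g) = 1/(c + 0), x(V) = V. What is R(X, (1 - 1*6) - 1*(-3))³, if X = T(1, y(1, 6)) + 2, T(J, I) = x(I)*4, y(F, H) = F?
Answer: 1/216 ≈ 0.0046296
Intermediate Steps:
T(J, I) = 4*I (T(J, I) = I*4 = 4*I)
X = 6 (X = 4*1 + 2 = 4 + 2 = 6)
R(c, g) = 1/c
R(X, (1 - 1*6) - 1*(-3))³ = (1/6)³ = (⅙)³ = 1/216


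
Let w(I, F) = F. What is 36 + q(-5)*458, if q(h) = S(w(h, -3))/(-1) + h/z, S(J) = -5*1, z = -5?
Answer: 2784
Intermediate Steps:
S(J) = -5
q(h) = 5 - h/5 (q(h) = -5/(-1) + h/(-5) = -5*(-1) + h*(-1/5) = 5 - h/5)
36 + q(-5)*458 = 36 + (5 - 1/5*(-5))*458 = 36 + (5 + 1)*458 = 36 + 6*458 = 36 + 2748 = 2784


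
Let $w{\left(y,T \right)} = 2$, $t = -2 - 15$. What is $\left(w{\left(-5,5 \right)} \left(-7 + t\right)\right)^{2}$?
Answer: $2304$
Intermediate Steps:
$t = -17$ ($t = -2 - 15 = -17$)
$\left(w{\left(-5,5 \right)} \left(-7 + t\right)\right)^{2} = \left(2 \left(-7 - 17\right)\right)^{2} = \left(2 \left(-24\right)\right)^{2} = \left(-48\right)^{2} = 2304$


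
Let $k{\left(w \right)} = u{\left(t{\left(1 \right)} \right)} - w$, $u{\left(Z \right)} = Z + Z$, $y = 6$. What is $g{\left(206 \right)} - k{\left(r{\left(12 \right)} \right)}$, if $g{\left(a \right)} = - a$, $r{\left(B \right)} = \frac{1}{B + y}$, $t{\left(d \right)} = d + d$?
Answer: $- \frac{3779}{18} \approx -209.94$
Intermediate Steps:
$t{\left(d \right)} = 2 d$
$u{\left(Z \right)} = 2 Z$
$r{\left(B \right)} = \frac{1}{6 + B}$ ($r{\left(B \right)} = \frac{1}{B + 6} = \frac{1}{6 + B}$)
$k{\left(w \right)} = 4 - w$ ($k{\left(w \right)} = 2 \cdot 2 \cdot 1 - w = 2 \cdot 2 - w = 4 - w$)
$g{\left(206 \right)} - k{\left(r{\left(12 \right)} \right)} = \left(-1\right) 206 - \left(4 - \frac{1}{6 + 12}\right) = -206 - \left(4 - \frac{1}{18}\right) = -206 - \frac{71}{18} = - \frac{3779}{18}$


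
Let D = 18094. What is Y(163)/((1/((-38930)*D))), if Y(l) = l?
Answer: -114817105460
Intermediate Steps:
Y(163)/((1/((-38930)*D))) = 163/((1/(-38930*18094))) = 163/((-1/38930*1/18094)) = 163/(-1/704399420) = 163*(-704399420) = -114817105460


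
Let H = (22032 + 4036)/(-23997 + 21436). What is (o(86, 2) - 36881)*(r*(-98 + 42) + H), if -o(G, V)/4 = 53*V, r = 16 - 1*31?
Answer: -79279541460/2561 ≈ -3.0956e+7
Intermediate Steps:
r = -15 (r = 16 - 31 = -15)
H = -26068/2561 (H = 26068/(-2561) = 26068*(-1/2561) = -26068/2561 ≈ -10.179)
o(G, V) = -212*V
(o(86, 2) - 36881)*(r*(-98 + 42) + H) = (-212*2 - 36881)*(-15*(-98 + 42) - 26068/2561) = (-424 - 36881)*(-15*(-56) - 26068/2561) = -37305*(840 - 26068/2561) = -37305*2125172/2561 = -79279541460/2561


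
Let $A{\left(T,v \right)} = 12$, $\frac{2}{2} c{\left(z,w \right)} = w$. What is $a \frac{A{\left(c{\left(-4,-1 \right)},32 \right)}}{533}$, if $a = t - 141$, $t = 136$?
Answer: $- \frac{60}{533} \approx -0.11257$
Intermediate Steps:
$c{\left(z,w \right)} = w$
$a = -5$ ($a = 136 - 141 = -5$)
$a \frac{A{\left(c{\left(-4,-1 \right)},32 \right)}}{533} = - 5 \cdot \frac{12}{533} = - 5 \cdot 12 \cdot \frac{1}{533} = \left(-5\right) \frac{12}{533} = - \frac{60}{533}$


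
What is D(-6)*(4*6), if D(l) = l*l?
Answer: 864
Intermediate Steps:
D(l) = l²
D(-6)*(4*6) = (-6)²*(4*6) = 36*24 = 864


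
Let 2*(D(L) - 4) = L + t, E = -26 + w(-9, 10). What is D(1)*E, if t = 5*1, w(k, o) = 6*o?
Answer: 238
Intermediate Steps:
E = 34 (E = -26 + 6*10 = -26 + 60 = 34)
t = 5
D(L) = 13/2 + L/2 (D(L) = 4 + (L + 5)/2 = 4 + (5 + L)/2 = 4 + (5/2 + L/2) = 13/2 + L/2)
D(1)*E = (13/2 + (½)*1)*34 = (13/2 + ½)*34 = 7*34 = 238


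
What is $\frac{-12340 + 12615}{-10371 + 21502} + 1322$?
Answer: $\frac{14715457}{11131} \approx 1322.0$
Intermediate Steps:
$\frac{-12340 + 12615}{-10371 + 21502} + 1322 = \frac{275}{11131} + 1322 = \frac{14715457}{11131}$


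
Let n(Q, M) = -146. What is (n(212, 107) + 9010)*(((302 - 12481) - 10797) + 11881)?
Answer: -98346080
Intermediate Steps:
(n(212, 107) + 9010)*(((302 - 12481) - 10797) + 11881) = (-146 + 9010)*(((302 - 12481) - 10797) + 11881) = 8864*((-12179 - 10797) + 11881) = 8864*(-22976 + 11881) = 8864*(-11095) = -98346080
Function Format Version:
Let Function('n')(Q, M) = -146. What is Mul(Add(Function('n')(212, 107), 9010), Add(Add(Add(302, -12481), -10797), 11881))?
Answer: -98346080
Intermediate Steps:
Mul(Add(Function('n')(212, 107), 9010), Add(Add(Add(302, -12481), -10797), 11881)) = Mul(Add(-146, 9010), Add(Add(Add(302, -12481), -10797), 11881)) = Mul(8864, Add(Add(-12179, -10797), 11881)) = Mul(8864, Add(-22976, 11881)) = Mul(8864, -11095) = -98346080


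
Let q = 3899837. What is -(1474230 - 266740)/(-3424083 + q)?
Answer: -603745/237877 ≈ -2.5381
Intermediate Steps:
-(1474230 - 266740)/(-3424083 + q) = -(1474230 - 266740)/(-3424083 + 3899837) = -1207490/475754 = -1*603745/237877 = -603745/237877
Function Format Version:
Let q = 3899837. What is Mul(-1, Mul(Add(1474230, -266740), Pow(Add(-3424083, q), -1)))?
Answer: Rational(-603745, 237877) ≈ -2.5381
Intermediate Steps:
Mul(-1, Mul(Add(1474230, -266740), Pow(Add(-3424083, q), -1))) = Mul(-1, Mul(Add(1474230, -266740), Pow(Add(-3424083, 3899837), -1))) = Mul(-1, Mul(1207490, Pow(475754, -1))) = Mul(-1, Mul(1207490, Rational(1, 475754))) = Mul(-1, Rational(603745, 237877)) = Rational(-603745, 237877)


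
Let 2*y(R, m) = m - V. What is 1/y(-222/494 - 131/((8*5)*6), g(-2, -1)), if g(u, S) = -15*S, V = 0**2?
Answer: 2/15 ≈ 0.13333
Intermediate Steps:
V = 0
y(R, m) = m/2 (y(R, m) = (m - 1*0)/2 = (m + 0)/2 = m/2)
1/y(-222/494 - 131/((8*5)*6), g(-2, -1)) = 1/((-15*(-1))/2) = 1/((1/2)*15) = 1/(15/2) = 2/15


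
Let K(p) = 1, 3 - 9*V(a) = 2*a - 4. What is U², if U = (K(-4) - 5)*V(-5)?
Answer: 4624/81 ≈ 57.086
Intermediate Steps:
V(a) = 7/9 - 2*a/9 (V(a) = ⅓ - (2*a - 4)/9 = ⅓ - (-4 + 2*a)/9 = ⅓ + (4/9 - 2*a/9) = 7/9 - 2*a/9)
U = -68/9 (U = (1 - 5)*(7/9 - 2/9*(-5)) = -4*(7/9 + 10/9) = -4*17/9 = -68/9 ≈ -7.5556)
U² = (-68/9)² = 4624/81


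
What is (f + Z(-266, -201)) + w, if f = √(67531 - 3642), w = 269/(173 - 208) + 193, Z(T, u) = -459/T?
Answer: 248763/1330 + √63889 ≈ 439.80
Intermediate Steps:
w = 6486/35 (w = 269/(-35) + 193 = -1/35*269 + 193 = -269/35 + 193 = 6486/35 ≈ 185.31)
f = √63889 ≈ 252.76
(f + Z(-266, -201)) + w = (√63889 - 459/(-266)) + 6486/35 = (√63889 - 459*(-1/266)) + 6486/35 = (√63889 + 459/266) + 6486/35 = (459/266 + √63889) + 6486/35 = 248763/1330 + √63889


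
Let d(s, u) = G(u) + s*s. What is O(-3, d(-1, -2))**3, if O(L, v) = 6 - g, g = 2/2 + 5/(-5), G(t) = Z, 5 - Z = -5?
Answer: 216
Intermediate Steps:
Z = 10 (Z = 5 - 1*(-5) = 5 + 5 = 10)
G(t) = 10
d(s, u) = 10 + s**2 (d(s, u) = 10 + s*s = 10 + s**2)
g = 0 (g = 2*(1/2) + 5*(-1/5) = 1 - 1 = 0)
O(L, v) = 6 (O(L, v) = 6 - 1*0 = 6 + 0 = 6)
O(-3, d(-1, -2))**3 = 6**3 = 216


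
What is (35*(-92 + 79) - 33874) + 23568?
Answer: -10761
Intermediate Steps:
(35*(-92 + 79) - 33874) + 23568 = (35*(-13) - 33874) + 23568 = (-455 - 33874) + 23568 = -34329 + 23568 = -10761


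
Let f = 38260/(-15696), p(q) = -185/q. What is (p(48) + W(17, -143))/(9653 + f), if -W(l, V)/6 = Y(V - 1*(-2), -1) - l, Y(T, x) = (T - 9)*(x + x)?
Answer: -26712303/151475228 ≈ -0.17635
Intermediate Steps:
Y(T, x) = 2*x*(-9 + T) (Y(T, x) = (-9 + T)*(2*x) = 2*x*(-9 + T))
W(l, V) = -84 + 6*l + 12*V (W(l, V) = -6*(2*(-1)*(-9 + (V - 1*(-2))) - l) = -6*(2*(-1)*(-9 + (V + 2)) - l) = -6*(2*(-1)*(-9 + (2 + V)) - l) = -6*(2*(-1)*(-7 + V) - l) = -6*((14 - 2*V) - l) = -6*(14 - l - 2*V) = -84 + 6*l + 12*V)
f = -9565/3924 (f = 38260*(-1/15696) = -9565/3924 ≈ -2.4376)
(p(48) + W(17, -143))/(9653 + f) = (-185/48 + (-84 + 6*17 + 12*(-143)))/(9653 - 9565/3924) = (-185*1/48 + (-84 + 102 - 1716))/(37868807/3924) = (-185/48 - 1698)*(3924/37868807) = -81689/48*3924/37868807 = -26712303/151475228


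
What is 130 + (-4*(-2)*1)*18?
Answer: 274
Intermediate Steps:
130 + (-4*(-2)*1)*18 = 130 + (8*1)*18 = 130 + 8*18 = 130 + 144 = 274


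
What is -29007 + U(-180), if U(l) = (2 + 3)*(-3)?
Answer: -29022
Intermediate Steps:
U(l) = -15 (U(l) = 5*(-3) = -15)
-29007 + U(-180) = -29007 - 15 = -29022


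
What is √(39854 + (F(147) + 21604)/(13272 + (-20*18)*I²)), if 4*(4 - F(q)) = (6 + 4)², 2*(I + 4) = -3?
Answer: √226179977802/2382 ≈ 199.66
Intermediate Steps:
I = -11/2 (I = -4 + (½)*(-3) = -4 - 3/2 = -11/2 ≈ -5.5000)
F(q) = -21 (F(q) = 4 - (6 + 4)²/4 = 4 - ¼*10² = 4 - ¼*100 = 4 - 25 = -21)
√(39854 + (F(147) + 21604)/(13272 + (-20*18)*I²)) = √(39854 + (-21 + 21604)/(13272 + (-20*18)*(-11/2)²)) = √(39854 + 21583/(13272 - 360*121/4)) = √(39854 + 21583/(13272 - 10890)) = √(39854 + 21583/2382) = √(94953811/2382) = √226179977802/2382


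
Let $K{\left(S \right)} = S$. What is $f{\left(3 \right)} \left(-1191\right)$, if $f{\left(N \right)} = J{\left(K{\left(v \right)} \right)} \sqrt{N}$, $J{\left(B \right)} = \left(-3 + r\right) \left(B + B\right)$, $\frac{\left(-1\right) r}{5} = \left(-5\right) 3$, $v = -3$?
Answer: $514512 \sqrt{3} \approx 8.9116 \cdot 10^{5}$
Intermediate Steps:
$r = 75$ ($r = - 5 \left(\left(-5\right) 3\right) = \left(-5\right) \left(-15\right) = 75$)
$J{\left(B \right)} = 144 B$ ($J{\left(B \right)} = \left(-3 + 75\right) \left(B + B\right) = 72 \cdot 2 B = 144 B$)
$f{\left(N \right)} = - 432 \sqrt{N}$ ($f{\left(N \right)} = 144 \left(-3\right) \sqrt{N} = - 432 \sqrt{N}$)
$f{\left(3 \right)} \left(-1191\right) = - 432 \sqrt{3} \left(-1191\right) = 514512 \sqrt{3}$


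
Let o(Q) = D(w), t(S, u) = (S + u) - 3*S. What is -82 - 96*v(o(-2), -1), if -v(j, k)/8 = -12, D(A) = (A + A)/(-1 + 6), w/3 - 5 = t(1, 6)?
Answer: -9298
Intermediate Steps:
t(S, u) = u - 2*S
w = 27 (w = 15 + 3*(6 - 2*1) = 15 + 3*(6 - 2) = 15 + 3*4 = 15 + 12 = 27)
D(A) = 2*A/5 (D(A) = (2*A)/5 = (2*A)*(⅕) = 2*A/5)
o(Q) = 54/5 (o(Q) = (⅖)*27 = 54/5)
v(j, k) = 96 (v(j, k) = -8*(-12) = 96)
-82 - 96*v(o(-2), -1) = -82 - 96*96 = -82 - 9216 = -9298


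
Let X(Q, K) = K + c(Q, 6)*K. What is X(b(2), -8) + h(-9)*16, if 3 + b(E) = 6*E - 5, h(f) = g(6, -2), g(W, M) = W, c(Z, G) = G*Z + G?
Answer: -152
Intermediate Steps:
c(Z, G) = G + G*Z
h(f) = 6
b(E) = -8 + 6*E (b(E) = -3 + (6*E - 5) = -3 + (-5 + 6*E) = -8 + 6*E)
X(Q, K) = K + K*(6 + 6*Q) (X(Q, K) = K + (6*(1 + Q))*K = K + (6 + 6*Q)*K = K + K*(6 + 6*Q))
X(b(2), -8) + h(-9)*16 = -8*(7 + 6*(-8 + 6*2)) + 6*16 = -8*(7 + 6*(-8 + 12)) + 96 = -8*(7 + 6*4) + 96 = -8*(7 + 24) + 96 = -8*31 + 96 = -248 + 96 = -152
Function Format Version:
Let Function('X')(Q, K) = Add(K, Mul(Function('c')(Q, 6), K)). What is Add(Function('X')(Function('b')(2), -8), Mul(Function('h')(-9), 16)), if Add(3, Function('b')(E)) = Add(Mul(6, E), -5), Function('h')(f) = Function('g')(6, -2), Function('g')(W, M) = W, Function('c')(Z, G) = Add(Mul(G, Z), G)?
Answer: -152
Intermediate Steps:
Function('c')(Z, G) = Add(G, Mul(G, Z))
Function('h')(f) = 6
Function('b')(E) = Add(-8, Mul(6, E)) (Function('b')(E) = Add(-3, Add(Mul(6, E), -5)) = Add(-3, Add(-5, Mul(6, E))) = Add(-8, Mul(6, E)))
Function('X')(Q, K) = Add(K, Mul(K, Add(6, Mul(6, Q)))) (Function('X')(Q, K) = Add(K, Mul(Mul(6, Add(1, Q)), K)) = Add(K, Mul(Add(6, Mul(6, Q)), K)) = Add(K, Mul(K, Add(6, Mul(6, Q)))))
Add(Function('X')(Function('b')(2), -8), Mul(Function('h')(-9), 16)) = Add(Mul(-8, Add(7, Mul(6, Add(-8, Mul(6, 2))))), Mul(6, 16)) = Add(Mul(-8, Add(7, Mul(6, Add(-8, 12)))), 96) = Add(Mul(-8, Add(7, Mul(6, 4))), 96) = Add(Mul(-8, Add(7, 24)), 96) = Add(Mul(-8, 31), 96) = Add(-248, 96) = -152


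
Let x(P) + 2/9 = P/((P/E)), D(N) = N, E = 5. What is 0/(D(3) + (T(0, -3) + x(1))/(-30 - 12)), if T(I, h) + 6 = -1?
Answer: 0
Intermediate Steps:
T(I, h) = -7 (T(I, h) = -6 - 1 = -7)
x(P) = 43/9 (x(P) = -2/9 + P/((P/5)) = -2/9 + P*(5/P) = -2/9 + 5 = 43/9)
0/(D(3) + (T(0, -3) + x(1))/(-30 - 12)) = 0/(3 + (-7 + 43/9)/(-30 - 12)) = 0/(3 - 20/9/(-42)) = 0/(3 - 20/9*(-1/42)) = 0/(3 + 10/189) = 0/(577/189) = 0*(189/577) = 0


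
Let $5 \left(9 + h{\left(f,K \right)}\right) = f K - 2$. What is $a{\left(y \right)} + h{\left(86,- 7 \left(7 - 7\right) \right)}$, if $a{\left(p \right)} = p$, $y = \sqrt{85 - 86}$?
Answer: $- \frac{47}{5} + i \approx -9.4 + 1.0 i$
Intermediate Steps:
$h{\left(f,K \right)} = - \frac{47}{5} + \frac{K f}{5}$ ($h{\left(f,K \right)} = -9 + \frac{f K - 2}{5} = -9 + \frac{K f - 2}{5} = -9 + \frac{-2 + K f}{5} = -9 + \left(- \frac{2}{5} + \frac{K f}{5}\right) = - \frac{47}{5} + \frac{K f}{5}$)
$y = i$ ($y = \sqrt{-1} = i \approx 1.0 i$)
$a{\left(y \right)} + h{\left(86,- 7 \left(7 - 7\right) \right)} = i - \left(\frac{47}{5} - \frac{1}{5} \left(- 7 \left(7 - 7\right)\right) 86\right) = i - \left(\frac{47}{5} - \frac{1}{5} \left(\left(-7\right) 0\right) 86\right) = i - \left(\frac{47}{5} + 0 \cdot 86\right) = i + \left(- \frac{47}{5} + 0\right) = i - \frac{47}{5} = - \frac{47}{5} + i$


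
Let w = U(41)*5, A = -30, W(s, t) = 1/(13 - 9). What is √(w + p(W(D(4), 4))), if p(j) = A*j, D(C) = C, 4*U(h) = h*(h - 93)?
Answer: I*√10690/2 ≈ 51.696*I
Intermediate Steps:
U(h) = h*(-93 + h)/4 (U(h) = (h*(h - 93))/4 = (h*(-93 + h))/4 = h*(-93 + h)/4)
W(s, t) = ¼ (W(s, t) = 1/4 = ¼)
w = -2665 (w = ((¼)*41*(-93 + 41))*5 = ((¼)*41*(-52))*5 = -533*5 = -2665)
p(j) = -30*j
√(w + p(W(D(4), 4))) = √(-2665 - 30*¼) = √(-2665 - 15/2) = √(-5345/2) = I*√10690/2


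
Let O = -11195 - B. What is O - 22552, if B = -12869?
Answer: -20878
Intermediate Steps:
O = 1674 (O = -11195 - 1*(-12869) = -11195 + 12869 = 1674)
O - 22552 = 1674 - 22552 = -20878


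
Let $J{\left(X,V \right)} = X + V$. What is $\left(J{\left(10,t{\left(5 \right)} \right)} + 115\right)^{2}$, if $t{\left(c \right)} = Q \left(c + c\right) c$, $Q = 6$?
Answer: $180625$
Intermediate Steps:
$t{\left(c \right)} = 12 c^{2}$ ($t{\left(c \right)} = 6 \left(c + c\right) c = 6 \cdot 2 c c = 12 c c = 12 c^{2}$)
$J{\left(X,V \right)} = V + X$
$\left(J{\left(10,t{\left(5 \right)} \right)} + 115\right)^{2} = \left(\left(12 \cdot 5^{2} + 10\right) + 115\right)^{2} = \left(\left(12 \cdot 25 + 10\right) + 115\right)^{2} = \left(\left(300 + 10\right) + 115\right)^{2} = \left(310 + 115\right)^{2} = 425^{2} = 180625$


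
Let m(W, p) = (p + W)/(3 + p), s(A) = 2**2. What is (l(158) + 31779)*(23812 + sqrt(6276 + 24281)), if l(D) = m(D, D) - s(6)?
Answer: 121824358892/161 + 5116091*sqrt(30557)/161 ≈ 7.6223e+8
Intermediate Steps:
s(A) = 4
m(W, p) = (W + p)/(3 + p)
l(D) = -4 + 2*D/(3 + D) (l(D) = (D + D)/(3 + D) - 1*4 = (2*D)/(3 + D) - 4 = 2*D/(3 + D) - 4 = -4 + 2*D/(3 + D))
(l(158) + 31779)*(23812 + sqrt(6276 + 24281)) = (2*(-6 - 1*158)/(3 + 158) + 31779)*(23812 + sqrt(6276 + 24281)) = (2*(-6 - 158)/161 + 31779)*(23812 + sqrt(30557)) = (2*(1/161)*(-164) + 31779)*(23812 + sqrt(30557)) = (-328/161 + 31779)*(23812 + sqrt(30557)) = 5116091*(23812 + sqrt(30557))/161 = 121824358892/161 + 5116091*sqrt(30557)/161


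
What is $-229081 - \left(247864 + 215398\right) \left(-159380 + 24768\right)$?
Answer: $62360395263$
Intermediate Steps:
$-229081 - \left(247864 + 215398\right) \left(-159380 + 24768\right) = -229081 - 463262 \left(-134612\right) = -229081 - -62360624344 = -229081 + 62360624344 = 62360395263$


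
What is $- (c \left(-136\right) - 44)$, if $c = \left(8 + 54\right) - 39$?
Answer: $3172$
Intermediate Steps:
$c = 23$ ($c = 62 - 39 = 23$)
$- (c \left(-136\right) - 44) = - (23 \left(-136\right) - 44) = - (-3128 - 44) = \left(-1\right) \left(-3172\right) = 3172$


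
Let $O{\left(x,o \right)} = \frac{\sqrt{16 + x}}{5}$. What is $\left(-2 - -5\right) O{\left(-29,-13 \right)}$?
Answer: $\frac{3 i \sqrt{13}}{5} \approx 2.1633 i$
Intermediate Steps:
$O{\left(x,o \right)} = \frac{\sqrt{16 + x}}{5}$ ($O{\left(x,o \right)} = \sqrt{16 + x} \frac{1}{5} = \frac{\sqrt{16 + x}}{5}$)
$\left(-2 - -5\right) O{\left(-29,-13 \right)} = \left(-2 - -5\right) \frac{\sqrt{16 - 29}}{5} = \left(-2 + 5\right) \frac{\sqrt{-13}}{5} = 3 \frac{i \sqrt{13}}{5} = \frac{3 i \sqrt{13}}{5}$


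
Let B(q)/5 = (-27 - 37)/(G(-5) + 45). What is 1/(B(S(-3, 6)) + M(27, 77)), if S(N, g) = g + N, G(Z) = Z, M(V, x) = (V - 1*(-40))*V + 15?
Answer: 1/1816 ≈ 0.00055066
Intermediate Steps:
M(V, x) = 15 + V*(40 + V) (M(V, x) = (V + 40)*V + 15 = (40 + V)*V + 15 = V*(40 + V) + 15 = 15 + V*(40 + V))
S(N, g) = N + g
B(q) = -8 (B(q) = 5*((-27 - 37)/(-5 + 45)) = 5*(-64/40) = 5*(-64*1/40) = 5*(-8/5) = -8)
1/(B(S(-3, 6)) + M(27, 77)) = 1/(-8 + (15 + 27**2 + 40*27)) = 1/(-8 + (15 + 729 + 1080)) = 1/(-8 + 1824) = 1/1816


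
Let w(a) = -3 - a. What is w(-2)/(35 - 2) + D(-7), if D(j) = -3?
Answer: -100/33 ≈ -3.0303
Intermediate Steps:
w(-2)/(35 - 2) + D(-7) = (-3 - 1*(-2))/(35 - 2) - 3 = (-3 + 2)/33 - 3 = (1/33)*(-1) - 3 = -1/33 - 3 = -100/33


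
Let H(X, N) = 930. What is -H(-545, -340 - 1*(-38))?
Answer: -930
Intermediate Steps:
-H(-545, -340 - 1*(-38)) = -1*930 = -930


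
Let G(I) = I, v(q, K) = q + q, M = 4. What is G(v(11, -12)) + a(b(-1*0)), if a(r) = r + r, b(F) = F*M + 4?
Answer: 30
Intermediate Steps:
b(F) = 4 + 4*F (b(F) = F*4 + 4 = 4*F + 4 = 4 + 4*F)
a(r) = 2*r
v(q, K) = 2*q
G(v(11, -12)) + a(b(-1*0)) = 2*11 + 2*(4 + 4*(-1*0)) = 22 + 2*(4 + 4*0) = 22 + 2*(4 + 0) = 22 + 2*4 = 22 + 8 = 30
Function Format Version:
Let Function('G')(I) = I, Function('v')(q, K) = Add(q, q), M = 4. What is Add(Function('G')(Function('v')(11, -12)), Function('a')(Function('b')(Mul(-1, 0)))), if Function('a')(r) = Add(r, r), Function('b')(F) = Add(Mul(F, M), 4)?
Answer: 30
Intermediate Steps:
Function('b')(F) = Add(4, Mul(4, F)) (Function('b')(F) = Add(Mul(F, 4), 4) = Add(Mul(4, F), 4) = Add(4, Mul(4, F)))
Function('a')(r) = Mul(2, r)
Function('v')(q, K) = Mul(2, q)
Add(Function('G')(Function('v')(11, -12)), Function('a')(Function('b')(Mul(-1, 0)))) = Add(Mul(2, 11), Mul(2, Add(4, Mul(4, Mul(-1, 0))))) = Add(22, Mul(2, Add(4, Mul(4, 0)))) = Add(22, Mul(2, Add(4, 0))) = Add(22, Mul(2, 4)) = Add(22, 8) = 30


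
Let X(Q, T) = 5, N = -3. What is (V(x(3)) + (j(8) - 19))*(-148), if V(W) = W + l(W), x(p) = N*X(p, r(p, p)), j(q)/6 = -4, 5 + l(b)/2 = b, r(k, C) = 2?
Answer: 14504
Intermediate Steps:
l(b) = -10 + 2*b
j(q) = -24 (j(q) = 6*(-4) = -24)
x(p) = -15 (x(p) = -3*5 = -15)
V(W) = -10 + 3*W (V(W) = W + (-10 + 2*W) = -10 + 3*W)
(V(x(3)) + (j(8) - 19))*(-148) = ((-10 + 3*(-15)) + (-24 - 19))*(-148) = ((-10 - 45) - 43)*(-148) = (-55 - 43)*(-148) = -98*(-148) = 14504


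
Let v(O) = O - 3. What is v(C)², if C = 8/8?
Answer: 4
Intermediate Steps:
C = 1 (C = 8*(⅛) = 1)
v(O) = -3 + O
v(C)² = (-3 + 1)² = (-2)² = 4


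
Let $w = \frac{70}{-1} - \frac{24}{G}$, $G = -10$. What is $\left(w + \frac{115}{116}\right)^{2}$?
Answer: $\frac{1492508689}{336400} \approx 4436.7$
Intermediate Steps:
$w = - \frac{338}{5}$ ($w = \frac{70}{-1} - \frac{24}{-10} = 70 \left(-1\right) - - \frac{12}{5} = -70 + \frac{12}{5} = - \frac{338}{5} \approx -67.6$)
$\left(w + \frac{115}{116}\right)^{2} = \left(- \frac{338}{5} + \frac{115}{116}\right)^{2} = \left(- \frac{38633}{580}\right)^{2} = \frac{1492508689}{336400}$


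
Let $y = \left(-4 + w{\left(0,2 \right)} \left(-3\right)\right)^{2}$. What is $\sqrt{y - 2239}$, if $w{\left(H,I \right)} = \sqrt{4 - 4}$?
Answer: $3 i \sqrt{247} \approx 47.149 i$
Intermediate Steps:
$w{\left(H,I \right)} = 0$ ($w{\left(H,I \right)} = \sqrt{0} = 0$)
$y = 16$ ($y = \left(-4 + 0 \left(-3\right)\right)^{2} = \left(-4 + 0\right)^{2} = \left(-4\right)^{2} = 16$)
$\sqrt{y - 2239} = \sqrt{16 - 2239} = \sqrt{-2223} = 3 i \sqrt{247}$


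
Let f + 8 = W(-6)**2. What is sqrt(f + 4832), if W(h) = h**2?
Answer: 6*sqrt(170) ≈ 78.230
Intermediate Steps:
f = 1288 (f = -8 + ((-6)**2)**2 = -8 + 36**2 = -8 + 1296 = 1288)
sqrt(f + 4832) = sqrt(1288 + 4832) = sqrt(6120) = 6*sqrt(170)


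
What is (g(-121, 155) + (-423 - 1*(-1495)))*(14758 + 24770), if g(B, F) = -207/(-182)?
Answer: 3860126604/91 ≈ 4.2419e+7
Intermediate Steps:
g(B, F) = 207/182 (g(B, F) = -207*(-1/182) = 207/182)
(g(-121, 155) + (-423 - 1*(-1495)))*(14758 + 24770) = (207/182 + (-423 - 1*(-1495)))*(14758 + 24770) = (207/182 + (-423 + 1495))*39528 = (207/182 + 1072)*39528 = (195311/182)*39528 = 3860126604/91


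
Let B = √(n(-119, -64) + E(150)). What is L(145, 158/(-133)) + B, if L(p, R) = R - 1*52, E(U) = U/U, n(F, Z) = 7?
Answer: -7074/133 + 2*√2 ≈ -50.360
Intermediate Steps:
E(U) = 1
L(p, R) = -52 + R (L(p, R) = R - 52 = -52 + R)
B = 2*√2 (B = √(7 + 1) = √8 = 2*√2 ≈ 2.8284)
L(145, 158/(-133)) + B = (-52 + 158/(-133)) + 2*√2 = (-52 + 158*(-1/133)) + 2*√2 = (-52 - 158/133) + 2*√2 = -7074/133 + 2*√2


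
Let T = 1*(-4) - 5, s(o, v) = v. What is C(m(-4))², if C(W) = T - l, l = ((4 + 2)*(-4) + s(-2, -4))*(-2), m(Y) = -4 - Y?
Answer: 4225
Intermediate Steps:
T = -9 (T = -4 - 5 = -9)
l = 56 (l = ((4 + 2)*(-4) - 4)*(-2) = (6*(-4) - 4)*(-2) = (-24 - 4)*(-2) = -28*(-2) = 56)
C(W) = -65 (C(W) = -9 - 1*56 = -9 - 56 = -65)
C(m(-4))² = (-65)² = 4225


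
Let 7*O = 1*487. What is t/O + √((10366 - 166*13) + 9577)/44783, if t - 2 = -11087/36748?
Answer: 436863/17896276 + √17785/44783 ≈ 0.027389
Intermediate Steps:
t = 62409/36748 (t = 2 - 11087/36748 = 62409/36748 ≈ 1.6983)
O = 487/7 (O = (1*487)/7 = (⅐)*487 = 487/7 ≈ 69.571)
t/O + √((10366 - 166*13) + 9577)/44783 = 62409/(36748*(487/7)) + √((10366 - 166*13) + 9577)/44783 = (62409/36748)*(7/487) + √((10366 - 1*2158) + 9577)*(1/44783) = 436863/17896276 + √((10366 - 2158) + 9577)*(1/44783) = 436863/17896276 + √(8208 + 9577)*(1/44783) = 436863/17896276 + √17785*(1/44783) = 436863/17896276 + √17785/44783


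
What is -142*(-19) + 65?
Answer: 2763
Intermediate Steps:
-142*(-19) + 65 = 2698 + 65 = 2763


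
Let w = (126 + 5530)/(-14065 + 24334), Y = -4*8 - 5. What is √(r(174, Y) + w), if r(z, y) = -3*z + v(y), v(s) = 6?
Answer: 2*I*√30813683/489 ≈ 22.703*I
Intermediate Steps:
Y = -37 (Y = -32 - 5 = -37)
r(z, y) = 6 - 3*z (r(z, y) = -3*z + 6 = 6 - 3*z)
w = 808/1467 (w = 5656/10269 = 5656*(1/10269) = 808/1467 ≈ 0.55078)
√(r(174, Y) + w) = √((6 - 3*174) + 808/1467) = √((6 - 522) + 808/1467) = √(-516 + 808/1467) = √(-756164/1467) = 2*I*√30813683/489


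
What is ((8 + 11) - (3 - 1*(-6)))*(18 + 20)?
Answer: 380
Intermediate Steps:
((8 + 11) - (3 - 1*(-6)))*(18 + 20) = (19 - (3 + 6))*38 = (19 - 1*9)*38 = (19 - 9)*38 = 10*38 = 380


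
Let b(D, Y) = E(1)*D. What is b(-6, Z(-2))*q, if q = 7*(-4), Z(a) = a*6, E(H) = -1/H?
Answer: -168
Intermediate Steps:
Z(a) = 6*a
b(D, Y) = -D (b(D, Y) = (-1/1)*D = (-1*1)*D = -D)
q = -28
b(-6, Z(-2))*q = -1*(-6)*(-28) = 6*(-28) = -168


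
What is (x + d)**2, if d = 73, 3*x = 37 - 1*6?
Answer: 62500/9 ≈ 6944.4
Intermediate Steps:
x = 31/3 (x = (37 - 1*6)/3 = (37 - 6)/3 = (1/3)*31 = 31/3 ≈ 10.333)
(x + d)**2 = (31/3 + 73)**2 = (250/3)**2 = 62500/9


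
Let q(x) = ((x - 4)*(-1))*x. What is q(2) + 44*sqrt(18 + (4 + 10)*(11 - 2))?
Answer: 532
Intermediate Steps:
q(x) = x*(4 - x) (q(x) = ((-4 + x)*(-1))*x = (4 - x)*x = x*(4 - x))
q(2) + 44*sqrt(18 + (4 + 10)*(11 - 2)) = 2*(4 - 1*2) + 44*sqrt(18 + (4 + 10)*(11 - 2)) = 2*(4 - 2) + 44*sqrt(18 + 14*9) = 2*2 + 44*sqrt(18 + 126) = 4 + 44*sqrt(144) = 4 + 44*12 = 4 + 528 = 532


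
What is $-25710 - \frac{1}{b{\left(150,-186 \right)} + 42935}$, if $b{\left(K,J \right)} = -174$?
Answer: $- \frac{1099385311}{42761} \approx -25710.0$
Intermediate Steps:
$-25710 - \frac{1}{b{\left(150,-186 \right)} + 42935} = -25710 - \frac{1}{-174 + 42935} = -25710 - \frac{1}{42761} = - \frac{1099385311}{42761}$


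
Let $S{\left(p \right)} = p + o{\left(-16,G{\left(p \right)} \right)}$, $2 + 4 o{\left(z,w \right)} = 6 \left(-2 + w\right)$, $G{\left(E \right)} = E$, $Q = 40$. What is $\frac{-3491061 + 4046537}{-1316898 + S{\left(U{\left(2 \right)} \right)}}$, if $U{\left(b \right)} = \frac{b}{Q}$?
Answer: $- \frac{4443808}{10535211} \approx -0.42181$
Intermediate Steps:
$U{\left(b \right)} = \frac{b}{40}$
$o{\left(z,w \right)} = - \frac{7}{2} + \frac{3 w}{2}$ ($o{\left(z,w \right)} = - \frac{1}{2} + \frac{6 \left(-2 + w\right)}{4} = - \frac{1}{2} + \frac{-12 + 6 w}{4} = - \frac{1}{2} + \left(-3 + \frac{3 w}{2}\right) = - \frac{7}{2} + \frac{3 w}{2}$)
$S{\left(p \right)} = - \frac{7}{2} + \frac{5 p}{2}$ ($S{\left(p \right)} = p + \left(- \frac{7}{2} + \frac{3 p}{2}\right) = - \frac{7}{2} + \frac{5 p}{2}$)
$\frac{-3491061 + 4046537}{-1316898 + S{\left(U{\left(2 \right)} \right)}} = \frac{-3491061 + 4046537}{-1316898 - \left(\frac{7}{2} - \frac{5 \cdot \frac{1}{40} \cdot 2}{2}\right)} = \frac{555476}{-1316898 + \left(- \frac{7}{2} + \frac{5}{2} \cdot \frac{1}{20}\right)} = \frac{555476}{-1316898 + \left(- \frac{7}{2} + \frac{1}{8}\right)} = \frac{555476}{-1316898 - \frac{27}{8}} = \frac{555476}{- \frac{10535211}{8}} = 555476 \left(- \frac{8}{10535211}\right) = - \frac{4443808}{10535211}$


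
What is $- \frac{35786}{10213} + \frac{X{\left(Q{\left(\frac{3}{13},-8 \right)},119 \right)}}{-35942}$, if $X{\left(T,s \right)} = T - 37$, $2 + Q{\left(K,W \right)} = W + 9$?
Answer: $- \frac{642916159}{183537823} \approx -3.5029$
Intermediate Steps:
$Q{\left(K,W \right)} = 7 + W$ ($Q{\left(K,W \right)} = -2 + \left(W + 9\right) = -2 + \left(9 + W\right) = 7 + W$)
$X{\left(T,s \right)} = -37 + T$
$- \frac{35786}{10213} + \frac{X{\left(Q{\left(\frac{3}{13},-8 \right)},119 \right)}}{-35942} = - \frac{35786}{10213} + \frac{-37 + \left(7 - 8\right)}{-35942} = \left(-35786\right) \frac{1}{10213} + \left(-37 - 1\right) \left(- \frac{1}{35942}\right) = - \frac{35786}{10213} - - \frac{19}{17971} = - \frac{35786}{10213} + \frac{19}{17971} = - \frac{642916159}{183537823}$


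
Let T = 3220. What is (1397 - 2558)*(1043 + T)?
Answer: -4949343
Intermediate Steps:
(1397 - 2558)*(1043 + T) = (1397 - 2558)*(1043 + 3220) = -1161*4263 = -4949343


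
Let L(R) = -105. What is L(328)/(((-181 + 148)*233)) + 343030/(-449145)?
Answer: -172693163/230231727 ≈ -0.75008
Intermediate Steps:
L(328)/(((-181 + 148)*233)) + 343030/(-449145) = -105*1/(233*(-181 + 148)) + 343030/(-449145) = -105/((-33*233)) + 343030*(-1/449145) = -105/(-7689) - 68606/89829 = -105*(-1/7689) - 68606/89829 = 35/2563 - 68606/89829 = -172693163/230231727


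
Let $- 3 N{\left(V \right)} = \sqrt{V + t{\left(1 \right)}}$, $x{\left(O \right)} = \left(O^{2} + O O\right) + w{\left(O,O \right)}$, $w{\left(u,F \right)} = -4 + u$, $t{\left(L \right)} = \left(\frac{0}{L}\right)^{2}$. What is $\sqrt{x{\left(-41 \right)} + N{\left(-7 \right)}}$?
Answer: $\frac{\sqrt{29853 - 3 i \sqrt{7}}}{3} \approx 57.593 - 0.0076564 i$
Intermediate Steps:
$t{\left(L \right)} = 0$ ($t{\left(L \right)} = 0^{2} = 0$)
$x{\left(O \right)} = -4 + O + 2 O^{2}$ ($x{\left(O \right)} = \left(O^{2} + O O\right) + \left(-4 + O\right) = \left(O^{2} + O^{2}\right) + \left(-4 + O\right) = 2 O^{2} + \left(-4 + O\right) = -4 + O + 2 O^{2}$)
$N{\left(V \right)} = - \frac{\sqrt{V}}{3}$ ($N{\left(V \right)} = - \frac{\sqrt{V + 0}}{3} = - \frac{\sqrt{V}}{3}$)
$\sqrt{x{\left(-41 \right)} + N{\left(-7 \right)}} = \sqrt{\left(-4 - 41 + 2 \left(-41\right)^{2}\right) - \frac{\sqrt{-7}}{3}} = \sqrt{\left(-4 - 41 + 2 \cdot 1681\right) - \frac{i \sqrt{7}}{3}} = \sqrt{\left(-4 - 41 + 3362\right) - \frac{i \sqrt{7}}{3}} = \sqrt{3317 - \frac{i \sqrt{7}}{3}}$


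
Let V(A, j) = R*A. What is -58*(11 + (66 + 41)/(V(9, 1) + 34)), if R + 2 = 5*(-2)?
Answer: -20503/37 ≈ -554.13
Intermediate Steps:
R = -12 (R = -2 + 5*(-2) = -2 - 10 = -12)
V(A, j) = -12*A
-58*(11 + (66 + 41)/(V(9, 1) + 34)) = -58*(11 + (66 + 41)/(-12*9 + 34)) = -58*(11 + 107/(-108 + 34)) = -58*(11 + 107/(-74)) = -58*(11 + 107*(-1/74)) = -58*(11 - 107/74) = -58*707/74 = -20503/37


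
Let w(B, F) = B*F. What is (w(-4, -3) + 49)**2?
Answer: 3721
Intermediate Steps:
(w(-4, -3) + 49)**2 = (-4*(-3) + 49)**2 = (12 + 49)**2 = 61**2 = 3721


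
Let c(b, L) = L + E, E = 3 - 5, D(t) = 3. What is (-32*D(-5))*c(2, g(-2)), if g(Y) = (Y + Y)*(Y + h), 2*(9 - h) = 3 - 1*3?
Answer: 2880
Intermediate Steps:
h = 9 (h = 9 - (3 - 1*3)/2 = 9 - (3 - 3)/2 = 9 - 1/2*0 = 9 + 0 = 9)
E = -2
g(Y) = 2*Y*(9 + Y) (g(Y) = (Y + Y)*(Y + 9) = (2*Y)*(9 + Y) = 2*Y*(9 + Y))
c(b, L) = -2 + L (c(b, L) = L - 2 = -2 + L)
(-32*D(-5))*c(2, g(-2)) = (-32*3)*(-2 + 2*(-2)*(9 - 2)) = -96*(-2 + 2*(-2)*7) = -96*(-2 - 28) = -96*(-30) = 2880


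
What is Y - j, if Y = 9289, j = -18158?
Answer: 27447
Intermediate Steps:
Y - j = 9289 - 1*(-18158) = 9289 + 18158 = 27447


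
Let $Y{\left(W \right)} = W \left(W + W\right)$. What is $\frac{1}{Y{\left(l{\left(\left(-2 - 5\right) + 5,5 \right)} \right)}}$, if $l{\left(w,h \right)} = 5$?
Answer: $\frac{1}{50} \approx 0.02$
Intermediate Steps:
$Y{\left(W \right)} = 2 W^{2}$ ($Y{\left(W \right)} = W 2 W = 2 W^{2}$)
$\frac{1}{Y{\left(l{\left(\left(-2 - 5\right) + 5,5 \right)} \right)}} = \frac{1}{2 \cdot 5^{2}} = \frac{1}{2 \cdot 25} = \frac{1}{50}$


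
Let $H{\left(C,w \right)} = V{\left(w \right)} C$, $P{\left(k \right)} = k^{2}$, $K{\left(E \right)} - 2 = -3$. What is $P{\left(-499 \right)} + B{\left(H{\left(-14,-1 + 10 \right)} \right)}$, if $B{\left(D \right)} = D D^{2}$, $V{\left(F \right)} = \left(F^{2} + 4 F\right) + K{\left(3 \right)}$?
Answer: $-4282849623$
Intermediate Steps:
$K{\left(E \right)} = -1$ ($K{\left(E \right)} = 2 - 3 = -1$)
$V{\left(F \right)} = -1 + F^{2} + 4 F$ ($V{\left(F \right)} = \left(F^{2} + 4 F\right) - 1 = -1 + F^{2} + 4 F$)
$H{\left(C,w \right)} = C \left(-1 + w^{2} + 4 w\right)$ ($H{\left(C,w \right)} = \left(-1 + w^{2} + 4 w\right) C = C \left(-1 + w^{2} + 4 w\right)$)
$B{\left(D \right)} = D^{3}$
$P{\left(-499 \right)} + B{\left(H{\left(-14,-1 + 10 \right)} \right)} = \left(-499\right)^{2} + \left(- 14 \left(-1 + \left(-1 + 10\right)^{2} + 4 \left(-1 + 10\right)\right)\right)^{3} = 249001 + \left(- 14 \left(-1 + 9^{2} + 4 \cdot 9\right)\right)^{3} = 249001 + \left(- 14 \left(-1 + 81 + 36\right)\right)^{3} = 249001 + \left(\left(-14\right) 116\right)^{3} = 249001 + \left(-1624\right)^{3} = 249001 - 4283098624 = -4282849623$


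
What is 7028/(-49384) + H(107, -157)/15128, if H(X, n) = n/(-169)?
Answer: -2245032051/15782089336 ≈ -0.14225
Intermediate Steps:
H(X, n) = -n/169 (H(X, n) = n*(-1/169) = -n/169)
7028/(-49384) + H(107, -157)/15128 = 7028/(-49384) - 1/169*(-157)/15128 = 7028*(-1/49384) + (157/169)*(1/15128) = -1757/12346 + 157/2556632 = -2245032051/15782089336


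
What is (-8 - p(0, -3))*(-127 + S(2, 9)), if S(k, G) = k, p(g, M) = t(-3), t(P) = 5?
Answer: 1625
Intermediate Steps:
p(g, M) = 5
(-8 - p(0, -3))*(-127 + S(2, 9)) = (-8 - 1*5)*(-127 + 2) = (-8 - 5)*(-125) = -13*(-125) = 1625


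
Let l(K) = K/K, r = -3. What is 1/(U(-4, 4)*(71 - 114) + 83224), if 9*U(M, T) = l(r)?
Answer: 9/748973 ≈ 1.2016e-5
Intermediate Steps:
l(K) = 1
U(M, T) = ⅑ (U(M, T) = (⅑)*1 = ⅑)
1/(U(-4, 4)*(71 - 114) + 83224) = 1/((71 - 114)/9 + 83224) = 1/((⅑)*(-43) + 83224) = 1/(-43/9 + 83224) = 1/(748973/9) = 9/748973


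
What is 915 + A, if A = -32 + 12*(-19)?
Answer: 655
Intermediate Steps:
A = -260 (A = -32 - 228 = -260)
915 + A = 915 - 260 = 655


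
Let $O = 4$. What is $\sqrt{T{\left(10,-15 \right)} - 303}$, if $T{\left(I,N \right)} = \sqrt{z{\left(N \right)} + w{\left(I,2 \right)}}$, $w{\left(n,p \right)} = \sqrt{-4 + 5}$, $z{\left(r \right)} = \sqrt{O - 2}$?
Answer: $\sqrt{-303 + \sqrt{1 + \sqrt{2}}} \approx 17.362 i$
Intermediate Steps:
$z{\left(r \right)} = \sqrt{2}$ ($z{\left(r \right)} = \sqrt{4 - 2} = \sqrt{2}$)
$w{\left(n,p \right)} = 1$ ($w{\left(n,p \right)} = \sqrt{1} = 1$)
$T{\left(I,N \right)} = \sqrt{1 + \sqrt{2}}$ ($T{\left(I,N \right)} = \sqrt{\sqrt{2} + 1} = \sqrt{1 + \sqrt{2}}$)
$\sqrt{T{\left(10,-15 \right)} - 303} = \sqrt{\sqrt{1 + \sqrt{2}} - 303} = \sqrt{-303 + \sqrt{1 + \sqrt{2}}}$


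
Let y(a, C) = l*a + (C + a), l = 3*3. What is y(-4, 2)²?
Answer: 1444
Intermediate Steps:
l = 9
y(a, C) = C + 10*a (y(a, C) = 9*a + (C + a) = C + 10*a)
y(-4, 2)² = (2 + 10*(-4))² = (2 - 40)² = (-38)² = 1444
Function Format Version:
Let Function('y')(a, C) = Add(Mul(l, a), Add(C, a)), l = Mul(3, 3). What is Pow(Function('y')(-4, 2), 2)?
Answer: 1444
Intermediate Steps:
l = 9
Function('y')(a, C) = Add(C, Mul(10, a)) (Function('y')(a, C) = Add(Mul(9, a), Add(C, a)) = Add(C, Mul(10, a)))
Pow(Function('y')(-4, 2), 2) = Pow(Add(2, Mul(10, -4)), 2) = Pow(Add(2, -40), 2) = Pow(-38, 2) = 1444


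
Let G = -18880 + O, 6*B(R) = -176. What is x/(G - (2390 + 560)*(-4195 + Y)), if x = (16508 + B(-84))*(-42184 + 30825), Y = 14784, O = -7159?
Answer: 561543524/93790767 ≈ 5.9872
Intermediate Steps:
B(R) = -88/3 (B(R) = (⅙)*(-176) = -88/3)
G = -26039 (G = -18880 - 7159 = -26039)
x = -561543524/3 (x = (16508 - 88/3)*(-42184 + 30825) = (49436/3)*(-11359) = -561543524/3 ≈ -1.8718e+8)
x/(G - (2390 + 560)*(-4195 + Y)) = -561543524/(3*(-26039 - (2390 + 560)*(-4195 + 14784))) = -561543524/(3*(-26039 - 2950*10589)) = -561543524/(3*(-26039 - 1*31237550)) = -561543524/(3*(-26039 - 31237550)) = -561543524/3/(-31263589) = -561543524/3*(-1/31263589) = 561543524/93790767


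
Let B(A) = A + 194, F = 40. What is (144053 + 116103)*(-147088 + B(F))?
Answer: -38204949224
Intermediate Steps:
B(A) = 194 + A
(144053 + 116103)*(-147088 + B(F)) = (144053 + 116103)*(-147088 + (194 + 40)) = 260156*(-147088 + 234) = 260156*(-146854) = -38204949224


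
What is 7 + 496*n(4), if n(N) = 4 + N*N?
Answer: 9927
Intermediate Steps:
n(N) = 4 + N²
7 + 496*n(4) = 7 + 496*(4 + 4²) = 7 + 496*(4 + 16) = 7 + 496*20 = 7 + 9920 = 9927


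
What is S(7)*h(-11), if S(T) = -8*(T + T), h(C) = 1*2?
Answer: -224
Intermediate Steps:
h(C) = 2
S(T) = -16*T
S(7)*h(-11) = -16*7*2 = -112*2 = -224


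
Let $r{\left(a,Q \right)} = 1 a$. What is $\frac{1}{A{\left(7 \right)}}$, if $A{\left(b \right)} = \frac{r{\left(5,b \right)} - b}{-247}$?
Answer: $\frac{247}{2} \approx 123.5$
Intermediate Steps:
$r{\left(a,Q \right)} = a$
$A{\left(b \right)} = - \frac{5}{247} + \frac{b}{247}$ ($A{\left(b \right)} = \frac{5 - b}{-247} = \left(5 - b\right) \left(- \frac{1}{247}\right) = - \frac{5}{247} + \frac{b}{247}$)
$\frac{1}{A{\left(7 \right)}} = \frac{1}{- \frac{5}{247} + \frac{1}{247} \cdot 7} = \frac{1}{- \frac{5}{247} + \frac{7}{247}} = \frac{1}{\frac{2}{247}} = \frac{247}{2}$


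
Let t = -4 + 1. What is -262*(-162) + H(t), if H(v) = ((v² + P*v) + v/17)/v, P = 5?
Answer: 721583/17 ≈ 42446.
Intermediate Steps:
t = -3
H(v) = (v² + 86*v/17)/v (H(v) = ((v² + 5*v) + v/17)/v = (v² + 86*v/17)/v)
-262*(-162) + H(t) = -262*(-162) + (86/17 - 3) = 42444 + 35/17 = 721583/17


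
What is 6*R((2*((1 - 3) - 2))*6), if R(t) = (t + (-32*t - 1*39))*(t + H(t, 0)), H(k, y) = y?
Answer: -417312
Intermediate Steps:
R(t) = t*(-39 - 31*t) (R(t) = (t + (-32*t - 1*39))*(t + 0) = (t + (-32*t - 39))*t = (t + (-39 - 32*t))*t = (-39 - 31*t)*t = t*(-39 - 31*t))
6*R((2*((1 - 3) - 2))*6) = 6*(((2*((1 - 3) - 2))*6)*(-39 - 31*2*((1 - 3) - 2)*6)) = 6*(((2*(-2 - 2))*6)*(-39 - 31*2*(-2 - 2)*6)) = 6*(((2*(-4))*6)*(-39 - 31*2*(-4)*6)) = 6*((-8*6)*(-39 - (-248)*6)) = 6*(-48*(-39 - 31*(-48))) = 6*(-48*(-39 + 1488)) = 6*(-48*1449) = 6*(-69552) = -417312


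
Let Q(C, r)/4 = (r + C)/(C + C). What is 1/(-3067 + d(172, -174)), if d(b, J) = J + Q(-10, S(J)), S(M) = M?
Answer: -5/16021 ≈ -0.00031209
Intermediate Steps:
Q(C, r) = 2*(C + r)/C (Q(C, r) = 4*((r + C)/(C + C)) = 4*((C + r)/((2*C))) = 4*((C + r)*(1/(2*C))) = 4*((C + r)/(2*C)) = 2*(C + r)/C)
d(b, J) = 2 + 4*J/5 (d(b, J) = J + (2 + 2*J/(-10)) = J + (2 + 2*J*(-⅒)) = J + (2 - J/5) = 2 + 4*J/5)
1/(-3067 + d(172, -174)) = 1/(-3067 + (2 + (⅘)*(-174))) = 1/(-3067 + (2 - 696/5)) = 1/(-3067 - 686/5) = 1/(-16021/5) = -5/16021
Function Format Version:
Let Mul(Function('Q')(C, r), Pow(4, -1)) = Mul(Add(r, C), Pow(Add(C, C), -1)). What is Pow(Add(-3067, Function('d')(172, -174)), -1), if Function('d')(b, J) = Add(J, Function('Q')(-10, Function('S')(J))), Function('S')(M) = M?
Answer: Rational(-5, 16021) ≈ -0.00031209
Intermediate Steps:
Function('Q')(C, r) = Mul(2, Pow(C, -1), Add(C, r)) (Function('Q')(C, r) = Mul(4, Mul(Add(r, C), Pow(Add(C, C), -1))) = Mul(4, Mul(Add(C, r), Pow(Mul(2, C), -1))) = Mul(4, Mul(Add(C, r), Mul(Rational(1, 2), Pow(C, -1)))) = Mul(4, Mul(Rational(1, 2), Pow(C, -1), Add(C, r))) = Mul(2, Pow(C, -1), Add(C, r)))
Function('d')(b, J) = Add(2, Mul(Rational(4, 5), J)) (Function('d')(b, J) = Add(J, Add(2, Mul(2, J, Pow(-10, -1)))) = Add(J, Add(2, Mul(2, J, Rational(-1, 10)))) = Add(J, Add(2, Mul(Rational(-1, 5), J))) = Add(2, Mul(Rational(4, 5), J)))
Pow(Add(-3067, Function('d')(172, -174)), -1) = Pow(Add(-3067, Add(2, Mul(Rational(4, 5), -174))), -1) = Pow(Add(-3067, Add(2, Rational(-696, 5))), -1) = Pow(Add(-3067, Rational(-686, 5)), -1) = Pow(Rational(-16021, 5), -1) = Rational(-5, 16021)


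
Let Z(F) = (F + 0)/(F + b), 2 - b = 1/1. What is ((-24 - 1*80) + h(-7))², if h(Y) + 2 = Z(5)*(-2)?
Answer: 104329/9 ≈ 11592.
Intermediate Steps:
b = 1 (b = 2 - 1/1 = 2 - 1*1 = 2 - 1 = 1)
Z(F) = F/(1 + F) (Z(F) = (F + 0)/(F + 1) = F/(1 + F))
h(Y) = -11/3 (h(Y) = -2 + (5/(1 + 5))*(-2) = -2 + (5/6)*(-2) = -2 + (5*(⅙))*(-2) = -2 + (⅚)*(-2) = -2 - 5/3 = -11/3)
((-24 - 1*80) + h(-7))² = ((-24 - 1*80) - 11/3)² = ((-24 - 80) - 11/3)² = (-104 - 11/3)² = (-323/3)² = 104329/9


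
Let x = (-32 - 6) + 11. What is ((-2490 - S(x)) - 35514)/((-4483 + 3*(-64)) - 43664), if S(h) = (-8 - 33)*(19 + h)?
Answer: 38332/48339 ≈ 0.79298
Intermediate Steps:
x = -27 (x = -38 + 11 = -27)
S(h) = -779 - 41*h (S(h) = -41*(19 + h) = -779 - 41*h)
((-2490 - S(x)) - 35514)/((-4483 + 3*(-64)) - 43664) = ((-2490 - (-779 - 41*(-27))) - 35514)/((-4483 + 3*(-64)) - 43664) = ((-2490 - (-779 + 1107)) - 35514)/((-4483 - 192) - 43664) = ((-2490 - 1*328) - 35514)/(-4675 - 43664) = ((-2490 - 328) - 35514)/(-48339) = (-2818 - 35514)*(-1/48339) = -38332*(-1/48339) = 38332/48339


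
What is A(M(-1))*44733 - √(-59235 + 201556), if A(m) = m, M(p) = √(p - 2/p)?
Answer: 44733 - √142321 ≈ 44356.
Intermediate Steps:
A(M(-1))*44733 - √(-59235 + 201556) = √(-1 - 2/(-1))*44733 - √(-59235 + 201556) = √(-1 - 2*(-1))*44733 - √142321 = √(-1 + 2)*44733 - √142321 = √1*44733 - √142321 = 1*44733 - √142321 = 44733 - √142321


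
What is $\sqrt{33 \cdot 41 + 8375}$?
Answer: $16 \sqrt{38} \approx 98.631$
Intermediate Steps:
$\sqrt{33 \cdot 41 + 8375} = \sqrt{1353 + 8375} = \sqrt{9728} = 16 \sqrt{38}$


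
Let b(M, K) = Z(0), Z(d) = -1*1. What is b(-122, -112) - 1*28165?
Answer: -28166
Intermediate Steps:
Z(d) = -1
b(M, K) = -1
b(-122, -112) - 1*28165 = -1 - 1*28165 = -1 - 28165 = -28166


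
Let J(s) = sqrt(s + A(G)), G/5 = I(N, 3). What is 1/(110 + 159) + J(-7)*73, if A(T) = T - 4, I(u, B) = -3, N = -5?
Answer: 1/269 + 73*I*sqrt(26) ≈ 0.0037175 + 372.23*I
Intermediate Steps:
G = -15 (G = 5*(-3) = -15)
A(T) = -4 + T
J(s) = sqrt(-19 + s) (J(s) = sqrt(s + (-4 - 15)) = sqrt(s - 19) = sqrt(-19 + s))
1/(110 + 159) + J(-7)*73 = 1/(110 + 159) + sqrt(-19 - 7)*73 = 1/269 + sqrt(-26)*73 = 1/269 + (I*sqrt(26))*73 = 1/269 + 73*I*sqrt(26)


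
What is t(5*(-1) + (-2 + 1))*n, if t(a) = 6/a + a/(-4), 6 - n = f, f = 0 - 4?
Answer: 5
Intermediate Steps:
f = -4
n = 10 (n = 6 - 1*(-4) = 6 + 4 = 10)
t(a) = 6/a - a/4 (t(a) = 6/a + a*(-1/4) = 6/a - a/4)
t(5*(-1) + (-2 + 1))*n = (6/(5*(-1) + (-2 + 1)) - (5*(-1) + (-2 + 1))/4)*10 = (6/(-5 - 1) - (-5 - 1)/4)*10 = (6/(-6) - 1/4*(-6))*10 = (6*(-1/6) + 3/2)*10 = (-1 + 3/2)*10 = (1/2)*10 = 5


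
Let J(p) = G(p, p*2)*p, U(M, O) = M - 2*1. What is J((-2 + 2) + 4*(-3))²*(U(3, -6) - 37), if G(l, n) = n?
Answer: -2985984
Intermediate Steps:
U(M, O) = -2 + M (U(M, O) = M - 2 = -2 + M)
J(p) = 2*p² (J(p) = (p*2)*p = (2*p)*p = 2*p²)
J((-2 + 2) + 4*(-3))²*(U(3, -6) - 37) = (2*((-2 + 2) + 4*(-3))²)²*((-2 + 3) - 37) = (2*(0 - 12)²)²*(1 - 37) = (2*(-12)²)²*(-36) = (2*144)²*(-36) = 288²*(-36) = 82944*(-36) = -2985984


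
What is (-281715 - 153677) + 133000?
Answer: -302392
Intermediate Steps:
(-281715 - 153677) + 133000 = -435392 + 133000 = -302392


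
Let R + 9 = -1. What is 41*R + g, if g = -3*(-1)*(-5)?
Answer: -425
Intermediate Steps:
R = -10 (R = -9 - 1 = -10)
g = -15 (g = 3*(-5) = -15)
41*R + g = 41*(-10) - 15 = -410 - 15 = -425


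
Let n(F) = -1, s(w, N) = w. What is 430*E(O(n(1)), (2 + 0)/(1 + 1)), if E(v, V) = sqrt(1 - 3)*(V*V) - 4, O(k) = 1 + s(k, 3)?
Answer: -1720 + 430*I*sqrt(2) ≈ -1720.0 + 608.11*I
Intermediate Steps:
O(k) = 1 + k
E(v, V) = -4 + I*sqrt(2)*V**2 (E(v, V) = sqrt(-2)*V**2 - 4 = (I*sqrt(2))*V**2 - 4 = I*sqrt(2)*V**2 - 4 = -4 + I*sqrt(2)*V**2)
430*E(O(n(1)), (2 + 0)/(1 + 1)) = 430*(-4 + I*sqrt(2)*((2 + 0)/(1 + 1))**2) = 430*(-4 + I*sqrt(2)*(2/2)**2) = 430*(-4 + I*sqrt(2)*(2*(1/2))**2) = 430*(-4 + I*sqrt(2)*1**2) = 430*(-4 + I*sqrt(2)*1) = 430*(-4 + I*sqrt(2)) = -1720 + 430*I*sqrt(2)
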